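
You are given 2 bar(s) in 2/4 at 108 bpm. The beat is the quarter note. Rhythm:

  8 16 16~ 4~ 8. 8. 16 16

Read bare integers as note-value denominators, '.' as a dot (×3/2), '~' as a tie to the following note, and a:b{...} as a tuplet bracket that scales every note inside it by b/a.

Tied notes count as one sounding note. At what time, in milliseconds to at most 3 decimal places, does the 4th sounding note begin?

1. 0.0ms @ 0 + 277.778ms (1/2)
2. 277.778ms @ 1/2 + 138.889ms (1/4)
3. 416.667ms @ 3/4 + 1111.111ms (2)
4. 1527.778ms @ 11/4 + 416.667ms (3/4)
5. 1944.444ms @ 7/2 + 138.889ms (1/4)
6. 2083.333ms @ 15/4 + 138.889ms (1/4)

note 4 onset = 11/4b = 1527.778ms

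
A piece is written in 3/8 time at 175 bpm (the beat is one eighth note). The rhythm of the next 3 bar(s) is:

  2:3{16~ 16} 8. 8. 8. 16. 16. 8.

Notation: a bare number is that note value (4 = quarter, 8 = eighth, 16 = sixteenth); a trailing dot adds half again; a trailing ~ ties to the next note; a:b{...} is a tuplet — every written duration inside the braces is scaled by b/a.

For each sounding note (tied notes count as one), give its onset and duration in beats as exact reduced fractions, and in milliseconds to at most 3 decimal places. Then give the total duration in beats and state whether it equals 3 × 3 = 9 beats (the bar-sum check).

1) 0.0ms=0b +514.286ms=3/2b
2) 514.286ms=3/2b +514.286ms=3/2b
3) 1028.571ms=3b +514.286ms=3/2b
4) 1542.857ms=9/2b +514.286ms=3/2b
5) 2057.143ms=6b +257.143ms=3/4b
6) 2314.286ms=27/4b +257.143ms=3/4b
7) 2571.429ms=15/2b +514.286ms=3/2b
Σ=9b of 9 (175bpm 3/8) — PASS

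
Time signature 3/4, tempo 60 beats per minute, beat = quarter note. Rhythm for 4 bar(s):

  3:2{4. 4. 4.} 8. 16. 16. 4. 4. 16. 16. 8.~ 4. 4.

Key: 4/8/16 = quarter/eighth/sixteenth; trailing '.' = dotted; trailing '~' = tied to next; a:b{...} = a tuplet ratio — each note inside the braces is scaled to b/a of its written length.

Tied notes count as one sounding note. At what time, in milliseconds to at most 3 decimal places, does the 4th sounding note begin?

note 4 onset = 3b = 3000.0ms

1. 0.0ms @ 0 + 1000.0ms (1)
2. 1000.0ms @ 1 + 1000.0ms (1)
3. 2000.0ms @ 2 + 1000.0ms (1)
4. 3000.0ms @ 3 + 750.0ms (3/4)
5. 3750.0ms @ 15/4 + 375.0ms (3/8)
6. 4125.0ms @ 33/8 + 375.0ms (3/8)
7. 4500.0ms @ 9/2 + 1500.0ms (3/2)
8. 6000.0ms @ 6 + 1500.0ms (3/2)
9. 7500.0ms @ 15/2 + 375.0ms (3/8)
10. 7875.0ms @ 63/8 + 375.0ms (3/8)
11. 8250.0ms @ 33/4 + 2250.0ms (9/4)
12. 10500.0ms @ 21/2 + 1500.0ms (3/2)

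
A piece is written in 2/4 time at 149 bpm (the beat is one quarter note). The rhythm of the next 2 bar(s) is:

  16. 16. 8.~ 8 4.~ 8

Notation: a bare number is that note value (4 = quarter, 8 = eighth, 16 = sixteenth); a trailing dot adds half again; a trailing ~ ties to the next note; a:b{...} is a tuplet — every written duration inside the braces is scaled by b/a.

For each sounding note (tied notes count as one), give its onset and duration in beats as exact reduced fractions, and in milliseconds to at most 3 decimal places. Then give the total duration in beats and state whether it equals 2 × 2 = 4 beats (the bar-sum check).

1) 0.0ms=0b +151.007ms=3/8b
2) 151.007ms=3/8b +151.007ms=3/8b
3) 302.013ms=3/4b +503.356ms=5/4b
4) 805.369ms=2b +805.369ms=2b
Σ=4b of 4 (149bpm 2/4) — PASS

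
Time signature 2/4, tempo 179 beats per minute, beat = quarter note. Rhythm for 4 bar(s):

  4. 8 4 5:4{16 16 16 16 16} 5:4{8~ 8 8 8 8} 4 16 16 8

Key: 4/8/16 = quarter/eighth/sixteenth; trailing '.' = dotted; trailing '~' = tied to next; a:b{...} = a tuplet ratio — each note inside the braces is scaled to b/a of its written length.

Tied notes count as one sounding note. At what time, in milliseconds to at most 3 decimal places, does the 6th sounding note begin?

note 6 onset = 17/5b = 1139.665ms

1. 0.0ms @ 0 + 502.793ms (3/2)
2. 502.793ms @ 3/2 + 167.598ms (1/2)
3. 670.391ms @ 2 + 335.196ms (1)
4. 1005.587ms @ 3 + 67.039ms (1/5)
5. 1072.626ms @ 16/5 + 67.039ms (1/5)
6. 1139.665ms @ 17/5 + 67.039ms (1/5)
7. 1206.704ms @ 18/5 + 67.039ms (1/5)
8. 1273.743ms @ 19/5 + 67.039ms (1/5)
9. 1340.782ms @ 4 + 268.156ms (4/5)
10. 1608.939ms @ 24/5 + 134.078ms (2/5)
11. 1743.017ms @ 26/5 + 134.078ms (2/5)
12. 1877.095ms @ 28/5 + 134.078ms (2/5)
13. 2011.173ms @ 6 + 335.196ms (1)
14. 2346.369ms @ 7 + 83.799ms (1/4)
15. 2430.168ms @ 29/4 + 83.799ms (1/4)
16. 2513.966ms @ 15/2 + 167.598ms (1/2)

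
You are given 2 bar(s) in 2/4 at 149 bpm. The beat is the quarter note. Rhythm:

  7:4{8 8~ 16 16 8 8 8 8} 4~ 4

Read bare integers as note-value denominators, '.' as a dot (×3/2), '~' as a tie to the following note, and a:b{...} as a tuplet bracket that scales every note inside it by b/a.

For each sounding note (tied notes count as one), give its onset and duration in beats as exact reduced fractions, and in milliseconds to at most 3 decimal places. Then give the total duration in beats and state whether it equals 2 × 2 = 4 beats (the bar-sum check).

1) 0.0ms=0b +115.053ms=2/7b
2) 115.053ms=2/7b +172.579ms=3/7b
3) 287.632ms=5/7b +57.526ms=1/7b
4) 345.158ms=6/7b +115.053ms=2/7b
5) 460.211ms=8/7b +115.053ms=2/7b
6) 575.264ms=10/7b +115.053ms=2/7b
7) 690.316ms=12/7b +115.053ms=2/7b
8) 805.369ms=2b +805.369ms=2b
Σ=4b of 4 (149bpm 2/4) — PASS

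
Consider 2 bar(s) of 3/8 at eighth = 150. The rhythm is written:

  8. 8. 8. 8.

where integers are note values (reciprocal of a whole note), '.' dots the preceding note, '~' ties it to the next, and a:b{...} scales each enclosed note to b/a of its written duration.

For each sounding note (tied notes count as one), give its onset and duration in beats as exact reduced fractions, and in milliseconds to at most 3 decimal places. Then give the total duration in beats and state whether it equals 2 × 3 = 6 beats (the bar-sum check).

1) 0.0ms=0b +600.0ms=3/2b
2) 600.0ms=3/2b +600.0ms=3/2b
3) 1200.0ms=3b +600.0ms=3/2b
4) 1800.0ms=9/2b +600.0ms=3/2b
Σ=6b of 6 (150bpm 3/8) — PASS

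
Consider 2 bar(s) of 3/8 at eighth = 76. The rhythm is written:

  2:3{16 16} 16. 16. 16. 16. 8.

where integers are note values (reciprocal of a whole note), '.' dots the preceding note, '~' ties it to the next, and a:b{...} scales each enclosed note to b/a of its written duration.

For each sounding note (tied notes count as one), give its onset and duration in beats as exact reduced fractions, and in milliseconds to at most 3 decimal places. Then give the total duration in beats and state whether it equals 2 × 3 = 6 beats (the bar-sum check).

1) 0.0ms=0b +592.105ms=3/4b
2) 592.105ms=3/4b +592.105ms=3/4b
3) 1184.211ms=3/2b +592.105ms=3/4b
4) 1776.316ms=9/4b +592.105ms=3/4b
5) 2368.421ms=3b +592.105ms=3/4b
6) 2960.526ms=15/4b +592.105ms=3/4b
7) 3552.632ms=9/2b +1184.211ms=3/2b
Σ=6b of 6 (76bpm 3/8) — PASS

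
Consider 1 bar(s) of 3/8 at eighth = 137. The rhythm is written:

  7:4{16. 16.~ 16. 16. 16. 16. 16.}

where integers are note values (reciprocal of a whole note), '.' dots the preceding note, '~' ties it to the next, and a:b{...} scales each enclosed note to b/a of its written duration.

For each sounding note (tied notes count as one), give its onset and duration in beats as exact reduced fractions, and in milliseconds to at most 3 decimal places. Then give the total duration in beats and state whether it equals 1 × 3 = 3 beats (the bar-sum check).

1) 0.0ms=0b +187.696ms=3/7b
2) 187.696ms=3/7b +375.391ms=6/7b
3) 563.087ms=9/7b +187.696ms=3/7b
4) 750.782ms=12/7b +187.696ms=3/7b
5) 938.478ms=15/7b +187.696ms=3/7b
6) 1126.173ms=18/7b +187.696ms=3/7b
Σ=3b of 3 (137bpm 3/8) — PASS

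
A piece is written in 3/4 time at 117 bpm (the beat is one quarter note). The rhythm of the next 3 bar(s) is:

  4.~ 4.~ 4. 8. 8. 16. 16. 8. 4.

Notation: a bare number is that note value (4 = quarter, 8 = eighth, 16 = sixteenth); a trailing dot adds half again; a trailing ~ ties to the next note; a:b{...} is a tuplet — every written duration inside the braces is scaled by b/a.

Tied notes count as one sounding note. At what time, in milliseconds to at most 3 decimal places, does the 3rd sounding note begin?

note 3 onset = 21/4b = 2692.308ms

1. 0.0ms @ 0 + 2307.692ms (9/2)
2. 2307.692ms @ 9/2 + 384.615ms (3/4)
3. 2692.308ms @ 21/4 + 384.615ms (3/4)
4. 3076.923ms @ 6 + 192.308ms (3/8)
5. 3269.231ms @ 51/8 + 192.308ms (3/8)
6. 3461.538ms @ 27/4 + 384.615ms (3/4)
7. 3846.154ms @ 15/2 + 769.231ms (3/2)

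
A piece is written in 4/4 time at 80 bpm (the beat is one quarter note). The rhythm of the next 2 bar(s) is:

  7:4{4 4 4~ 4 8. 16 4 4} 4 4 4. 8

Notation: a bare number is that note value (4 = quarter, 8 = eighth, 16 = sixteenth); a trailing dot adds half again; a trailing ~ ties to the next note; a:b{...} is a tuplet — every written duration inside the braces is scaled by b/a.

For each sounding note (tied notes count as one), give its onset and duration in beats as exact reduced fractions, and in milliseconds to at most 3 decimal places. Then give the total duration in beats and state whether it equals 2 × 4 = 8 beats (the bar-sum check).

1) 0.0ms=0b +428.571ms=4/7b
2) 428.571ms=4/7b +428.571ms=4/7b
3) 857.143ms=8/7b +857.143ms=8/7b
4) 1714.286ms=16/7b +321.429ms=3/7b
5) 2035.714ms=19/7b +107.143ms=1/7b
6) 2142.857ms=20/7b +428.571ms=4/7b
7) 2571.429ms=24/7b +428.571ms=4/7b
8) 3000.0ms=4b +750.0ms=1b
9) 3750.0ms=5b +750.0ms=1b
10) 4500.0ms=6b +1125.0ms=3/2b
11) 5625.0ms=15/2b +375.0ms=1/2b
Σ=8b of 8 (80bpm 4/4) — PASS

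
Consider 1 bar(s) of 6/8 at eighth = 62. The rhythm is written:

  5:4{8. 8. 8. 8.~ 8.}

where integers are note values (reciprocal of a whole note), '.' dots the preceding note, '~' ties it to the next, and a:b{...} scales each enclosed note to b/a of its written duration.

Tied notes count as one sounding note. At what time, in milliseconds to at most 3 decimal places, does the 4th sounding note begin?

note 4 onset = 18/5b = 3483.871ms

1. 0.0ms @ 0 + 1161.29ms (6/5)
2. 1161.29ms @ 6/5 + 1161.29ms (6/5)
3. 2322.581ms @ 12/5 + 1161.29ms (6/5)
4. 3483.871ms @ 18/5 + 2322.581ms (12/5)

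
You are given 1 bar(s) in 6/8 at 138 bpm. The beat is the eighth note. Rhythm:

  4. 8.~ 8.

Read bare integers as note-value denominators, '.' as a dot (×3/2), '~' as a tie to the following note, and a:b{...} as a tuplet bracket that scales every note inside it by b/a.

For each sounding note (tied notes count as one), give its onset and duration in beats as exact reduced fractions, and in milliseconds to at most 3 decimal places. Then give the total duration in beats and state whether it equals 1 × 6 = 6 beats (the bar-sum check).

1) 0.0ms=0b +1304.348ms=3b
2) 1304.348ms=3b +1304.348ms=3b
Σ=6b of 6 (138bpm 6/8) — PASS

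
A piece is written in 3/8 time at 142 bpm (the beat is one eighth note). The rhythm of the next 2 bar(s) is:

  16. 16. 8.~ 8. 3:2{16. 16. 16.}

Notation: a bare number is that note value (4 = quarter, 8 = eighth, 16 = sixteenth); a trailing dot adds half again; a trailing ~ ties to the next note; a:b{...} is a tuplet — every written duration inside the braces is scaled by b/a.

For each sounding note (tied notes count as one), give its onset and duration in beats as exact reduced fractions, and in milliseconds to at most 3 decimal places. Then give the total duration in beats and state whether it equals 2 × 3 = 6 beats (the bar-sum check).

1) 0.0ms=0b +316.901ms=3/4b
2) 316.901ms=3/4b +316.901ms=3/4b
3) 633.803ms=3/2b +1267.606ms=3b
4) 1901.408ms=9/2b +211.268ms=1/2b
5) 2112.676ms=5b +211.268ms=1/2b
6) 2323.944ms=11/2b +211.268ms=1/2b
Σ=6b of 6 (142bpm 3/8) — PASS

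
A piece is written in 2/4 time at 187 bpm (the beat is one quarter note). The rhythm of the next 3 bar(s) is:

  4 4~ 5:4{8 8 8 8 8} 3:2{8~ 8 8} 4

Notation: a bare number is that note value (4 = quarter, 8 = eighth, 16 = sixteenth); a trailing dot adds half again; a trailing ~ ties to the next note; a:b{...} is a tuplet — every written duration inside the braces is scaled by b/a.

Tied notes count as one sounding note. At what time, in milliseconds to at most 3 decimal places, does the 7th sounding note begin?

note 7 onset = 4b = 1283.422ms

1. 0.0ms @ 0 + 320.856ms (1)
2. 320.856ms @ 1 + 449.198ms (7/5)
3. 770.053ms @ 12/5 + 128.342ms (2/5)
4. 898.396ms @ 14/5 + 128.342ms (2/5)
5. 1026.738ms @ 16/5 + 128.342ms (2/5)
6. 1155.08ms @ 18/5 + 128.342ms (2/5)
7. 1283.422ms @ 4 + 213.904ms (2/3)
8. 1497.326ms @ 14/3 + 106.952ms (1/3)
9. 1604.278ms @ 5 + 320.856ms (1)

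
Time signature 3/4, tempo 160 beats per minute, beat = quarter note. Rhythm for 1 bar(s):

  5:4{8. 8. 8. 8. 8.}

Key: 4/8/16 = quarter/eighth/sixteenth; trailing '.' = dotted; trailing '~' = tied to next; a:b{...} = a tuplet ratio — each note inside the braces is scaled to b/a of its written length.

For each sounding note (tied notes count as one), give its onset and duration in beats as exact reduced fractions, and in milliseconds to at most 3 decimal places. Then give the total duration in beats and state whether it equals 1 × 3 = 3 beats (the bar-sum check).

1) 0.0ms=0b +225.0ms=3/5b
2) 225.0ms=3/5b +225.0ms=3/5b
3) 450.0ms=6/5b +225.0ms=3/5b
4) 675.0ms=9/5b +225.0ms=3/5b
5) 900.0ms=12/5b +225.0ms=3/5b
Σ=3b of 3 (160bpm 3/4) — PASS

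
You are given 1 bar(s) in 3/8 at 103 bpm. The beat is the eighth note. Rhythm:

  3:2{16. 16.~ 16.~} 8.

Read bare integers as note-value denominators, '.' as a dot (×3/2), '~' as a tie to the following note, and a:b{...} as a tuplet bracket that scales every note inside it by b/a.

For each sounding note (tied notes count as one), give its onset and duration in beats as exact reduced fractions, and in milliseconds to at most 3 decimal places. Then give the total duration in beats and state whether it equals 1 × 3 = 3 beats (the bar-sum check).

1) 0.0ms=0b +291.262ms=1/2b
2) 291.262ms=1/2b +1456.311ms=5/2b
Σ=3b of 3 (103bpm 3/8) — PASS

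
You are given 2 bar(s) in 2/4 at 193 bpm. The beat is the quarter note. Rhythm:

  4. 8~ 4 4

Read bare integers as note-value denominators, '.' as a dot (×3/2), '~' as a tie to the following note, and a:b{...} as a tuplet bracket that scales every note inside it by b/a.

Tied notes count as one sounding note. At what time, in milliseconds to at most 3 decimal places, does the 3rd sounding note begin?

note 3 onset = 3b = 932.642ms

1. 0.0ms @ 0 + 466.321ms (3/2)
2. 466.321ms @ 3/2 + 466.321ms (3/2)
3. 932.642ms @ 3 + 310.881ms (1)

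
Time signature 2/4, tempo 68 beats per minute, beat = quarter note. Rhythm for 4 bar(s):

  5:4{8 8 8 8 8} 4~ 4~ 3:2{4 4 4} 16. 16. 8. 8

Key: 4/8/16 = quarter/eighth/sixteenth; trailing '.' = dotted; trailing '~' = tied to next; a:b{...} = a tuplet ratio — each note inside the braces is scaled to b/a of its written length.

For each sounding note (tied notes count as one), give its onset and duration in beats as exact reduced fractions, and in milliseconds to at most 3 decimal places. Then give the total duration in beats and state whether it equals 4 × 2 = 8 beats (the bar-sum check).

1) 0.0ms=0b +352.941ms=2/5b
2) 352.941ms=2/5b +352.941ms=2/5b
3) 705.882ms=4/5b +352.941ms=2/5b
4) 1058.824ms=6/5b +352.941ms=2/5b
5) 1411.765ms=8/5b +352.941ms=2/5b
6) 1764.706ms=2b +2352.941ms=8/3b
7) 4117.647ms=14/3b +588.235ms=2/3b
8) 4705.882ms=16/3b +588.235ms=2/3b
9) 5294.118ms=6b +330.882ms=3/8b
10) 5625.0ms=51/8b +330.882ms=3/8b
11) 5955.882ms=27/4b +661.765ms=3/4b
12) 6617.647ms=15/2b +441.176ms=1/2b
Σ=8b of 8 (68bpm 2/4) — PASS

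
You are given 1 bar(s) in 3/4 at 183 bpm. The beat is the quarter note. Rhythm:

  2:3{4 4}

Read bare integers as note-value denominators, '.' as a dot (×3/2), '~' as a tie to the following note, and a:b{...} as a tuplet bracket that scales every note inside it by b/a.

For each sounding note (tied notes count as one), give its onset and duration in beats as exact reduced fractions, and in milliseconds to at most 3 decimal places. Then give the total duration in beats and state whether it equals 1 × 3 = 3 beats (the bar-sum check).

1) 0.0ms=0b +491.803ms=3/2b
2) 491.803ms=3/2b +491.803ms=3/2b
Σ=3b of 3 (183bpm 3/4) — PASS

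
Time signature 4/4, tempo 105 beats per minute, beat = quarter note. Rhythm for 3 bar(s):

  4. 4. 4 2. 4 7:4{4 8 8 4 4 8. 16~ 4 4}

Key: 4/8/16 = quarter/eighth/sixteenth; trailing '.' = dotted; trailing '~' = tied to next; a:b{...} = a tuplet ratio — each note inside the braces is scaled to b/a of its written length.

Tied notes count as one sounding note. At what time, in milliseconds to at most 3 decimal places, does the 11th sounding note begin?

note 11 onset = 72/7b = 5877.551ms

1. 0.0ms @ 0 + 857.143ms (3/2)
2. 857.143ms @ 3/2 + 857.143ms (3/2)
3. 1714.286ms @ 3 + 571.429ms (1)
4. 2285.714ms @ 4 + 1714.286ms (3)
5. 4000.0ms @ 7 + 571.429ms (1)
6. 4571.429ms @ 8 + 326.531ms (4/7)
7. 4897.959ms @ 60/7 + 163.265ms (2/7)
8. 5061.224ms @ 62/7 + 163.265ms (2/7)
9. 5224.49ms @ 64/7 + 326.531ms (4/7)
10. 5551.02ms @ 68/7 + 326.531ms (4/7)
11. 5877.551ms @ 72/7 + 244.898ms (3/7)
12. 6122.449ms @ 75/7 + 408.163ms (5/7)
13. 6530.612ms @ 80/7 + 326.531ms (4/7)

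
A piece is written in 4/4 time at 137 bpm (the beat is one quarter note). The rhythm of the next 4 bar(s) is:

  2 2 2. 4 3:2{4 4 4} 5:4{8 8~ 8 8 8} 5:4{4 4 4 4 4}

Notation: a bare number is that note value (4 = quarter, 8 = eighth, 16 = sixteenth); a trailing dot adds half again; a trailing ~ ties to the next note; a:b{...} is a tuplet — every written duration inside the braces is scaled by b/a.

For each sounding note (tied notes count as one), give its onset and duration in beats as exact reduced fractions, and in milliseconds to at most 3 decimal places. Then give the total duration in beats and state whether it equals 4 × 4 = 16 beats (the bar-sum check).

1) 0.0ms=0b +875.912ms=2b
2) 875.912ms=2b +875.912ms=2b
3) 1751.825ms=4b +1313.869ms=3b
4) 3065.693ms=7b +437.956ms=1b
5) 3503.65ms=8b +291.971ms=2/3b
6) 3795.62ms=26/3b +291.971ms=2/3b
7) 4087.591ms=28/3b +291.971ms=2/3b
8) 4379.562ms=10b +175.182ms=2/5b
9) 4554.745ms=52/5b +350.365ms=4/5b
10) 4905.109ms=56/5b +175.182ms=2/5b
11) 5080.292ms=58/5b +175.182ms=2/5b
12) 5255.474ms=12b +350.365ms=4/5b
13) 5605.839ms=64/5b +350.365ms=4/5b
14) 5956.204ms=68/5b +350.365ms=4/5b
15) 6306.569ms=72/5b +350.365ms=4/5b
16) 6656.934ms=76/5b +350.365ms=4/5b
Σ=16b of 16 (137bpm 4/4) — PASS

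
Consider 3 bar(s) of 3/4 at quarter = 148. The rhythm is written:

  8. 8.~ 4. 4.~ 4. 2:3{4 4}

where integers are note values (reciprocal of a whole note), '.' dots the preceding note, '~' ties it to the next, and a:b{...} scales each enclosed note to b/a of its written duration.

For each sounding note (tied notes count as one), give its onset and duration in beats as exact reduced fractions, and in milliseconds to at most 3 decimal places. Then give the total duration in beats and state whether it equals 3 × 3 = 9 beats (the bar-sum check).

1) 0.0ms=0b +304.054ms=3/4b
2) 304.054ms=3/4b +912.162ms=9/4b
3) 1216.216ms=3b +1216.216ms=3b
4) 2432.432ms=6b +608.108ms=3/2b
5) 3040.541ms=15/2b +608.108ms=3/2b
Σ=9b of 9 (148bpm 3/4) — PASS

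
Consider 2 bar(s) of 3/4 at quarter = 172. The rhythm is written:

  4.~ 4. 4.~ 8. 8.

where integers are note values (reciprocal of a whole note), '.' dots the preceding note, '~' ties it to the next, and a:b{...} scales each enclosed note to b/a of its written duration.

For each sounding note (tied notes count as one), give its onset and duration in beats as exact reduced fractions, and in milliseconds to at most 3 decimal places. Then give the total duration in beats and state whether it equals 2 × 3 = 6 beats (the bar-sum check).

1) 0.0ms=0b +1046.512ms=3b
2) 1046.512ms=3b +784.884ms=9/4b
3) 1831.395ms=21/4b +261.628ms=3/4b
Σ=6b of 6 (172bpm 3/4) — PASS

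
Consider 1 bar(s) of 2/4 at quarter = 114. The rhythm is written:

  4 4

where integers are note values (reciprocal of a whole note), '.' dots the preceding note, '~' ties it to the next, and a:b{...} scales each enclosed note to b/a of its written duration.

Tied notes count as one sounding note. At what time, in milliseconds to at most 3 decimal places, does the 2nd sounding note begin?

1. 0.0ms @ 0 + 526.316ms (1)
2. 526.316ms @ 1 + 526.316ms (1)

note 2 onset = 1b = 526.316ms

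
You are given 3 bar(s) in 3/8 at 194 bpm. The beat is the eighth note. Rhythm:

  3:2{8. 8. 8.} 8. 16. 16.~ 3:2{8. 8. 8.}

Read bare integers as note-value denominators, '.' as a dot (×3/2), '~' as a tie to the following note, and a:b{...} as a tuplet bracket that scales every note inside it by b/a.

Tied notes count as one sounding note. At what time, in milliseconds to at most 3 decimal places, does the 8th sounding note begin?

note 8 onset = 8b = 2474.227ms

1. 0.0ms @ 0 + 309.278ms (1)
2. 309.278ms @ 1 + 309.278ms (1)
3. 618.557ms @ 2 + 309.278ms (1)
4. 927.835ms @ 3 + 463.918ms (3/2)
5. 1391.753ms @ 9/2 + 231.959ms (3/4)
6. 1623.711ms @ 21/4 + 541.237ms (7/4)
7. 2164.948ms @ 7 + 309.278ms (1)
8. 2474.227ms @ 8 + 309.278ms (1)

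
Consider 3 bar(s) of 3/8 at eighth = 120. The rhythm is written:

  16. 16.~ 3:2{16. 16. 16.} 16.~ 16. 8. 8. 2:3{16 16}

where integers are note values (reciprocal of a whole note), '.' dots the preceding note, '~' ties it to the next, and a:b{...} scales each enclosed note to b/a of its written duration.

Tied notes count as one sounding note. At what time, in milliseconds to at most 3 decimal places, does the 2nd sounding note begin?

1. 0.0ms @ 0 + 375.0ms (3/4)
2. 375.0ms @ 3/4 + 625.0ms (5/4)
3. 1000.0ms @ 2 + 250.0ms (1/2)
4. 1250.0ms @ 5/2 + 250.0ms (1/2)
5. 1500.0ms @ 3 + 750.0ms (3/2)
6. 2250.0ms @ 9/2 + 750.0ms (3/2)
7. 3000.0ms @ 6 + 750.0ms (3/2)
8. 3750.0ms @ 15/2 + 375.0ms (3/4)
9. 4125.0ms @ 33/4 + 375.0ms (3/4)

note 2 onset = 3/4b = 375.0ms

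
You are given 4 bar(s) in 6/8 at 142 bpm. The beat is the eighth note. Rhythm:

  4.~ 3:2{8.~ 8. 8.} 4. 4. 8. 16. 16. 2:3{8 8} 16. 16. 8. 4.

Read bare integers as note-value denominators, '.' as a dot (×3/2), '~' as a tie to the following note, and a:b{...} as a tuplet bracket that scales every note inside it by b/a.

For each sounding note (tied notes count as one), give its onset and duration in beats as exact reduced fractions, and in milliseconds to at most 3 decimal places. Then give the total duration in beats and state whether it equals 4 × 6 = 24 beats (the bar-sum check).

1) 0.0ms=0b +2112.676ms=5b
2) 2112.676ms=5b +422.535ms=1b
3) 2535.211ms=6b +1267.606ms=3b
4) 3802.817ms=9b +1267.606ms=3b
5) 5070.423ms=12b +633.803ms=3/2b
6) 5704.225ms=27/2b +316.901ms=3/4b
7) 6021.127ms=57/4b +316.901ms=3/4b
8) 6338.028ms=15b +633.803ms=3/2b
9) 6971.831ms=33/2b +633.803ms=3/2b
10) 7605.634ms=18b +316.901ms=3/4b
11) 7922.535ms=75/4b +316.901ms=3/4b
12) 8239.437ms=39/2b +633.803ms=3/2b
13) 8873.239ms=21b +1267.606ms=3b
Σ=24b of 24 (142bpm 6/8) — PASS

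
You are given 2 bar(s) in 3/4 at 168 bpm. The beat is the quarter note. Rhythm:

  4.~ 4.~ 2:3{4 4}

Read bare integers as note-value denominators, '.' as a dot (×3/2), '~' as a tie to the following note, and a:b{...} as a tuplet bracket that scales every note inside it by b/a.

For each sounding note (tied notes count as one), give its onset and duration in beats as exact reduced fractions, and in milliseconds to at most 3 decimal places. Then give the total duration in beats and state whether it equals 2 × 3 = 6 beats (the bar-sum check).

1) 0.0ms=0b +1607.143ms=9/2b
2) 1607.143ms=9/2b +535.714ms=3/2b
Σ=6b of 6 (168bpm 3/4) — PASS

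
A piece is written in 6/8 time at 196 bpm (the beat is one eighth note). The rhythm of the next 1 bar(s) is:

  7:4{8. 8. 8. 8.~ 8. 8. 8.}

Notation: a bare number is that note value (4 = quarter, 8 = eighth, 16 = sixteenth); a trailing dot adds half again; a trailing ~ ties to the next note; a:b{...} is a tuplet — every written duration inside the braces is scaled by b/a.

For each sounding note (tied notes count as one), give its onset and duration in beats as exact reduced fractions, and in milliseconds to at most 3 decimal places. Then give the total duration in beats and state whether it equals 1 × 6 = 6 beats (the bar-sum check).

1) 0.0ms=0b +262.391ms=6/7b
2) 262.391ms=6/7b +262.391ms=6/7b
3) 524.781ms=12/7b +262.391ms=6/7b
4) 787.172ms=18/7b +524.781ms=12/7b
5) 1311.953ms=30/7b +262.391ms=6/7b
6) 1574.344ms=36/7b +262.391ms=6/7b
Σ=6b of 6 (196bpm 6/8) — PASS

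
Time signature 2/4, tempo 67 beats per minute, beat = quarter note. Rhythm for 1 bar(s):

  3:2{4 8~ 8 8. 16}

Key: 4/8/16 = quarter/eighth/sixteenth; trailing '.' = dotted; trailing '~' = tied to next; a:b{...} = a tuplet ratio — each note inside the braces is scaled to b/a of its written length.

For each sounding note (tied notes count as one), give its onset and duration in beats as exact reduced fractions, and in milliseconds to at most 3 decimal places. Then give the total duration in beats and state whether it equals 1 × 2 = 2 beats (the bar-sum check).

1) 0.0ms=0b +597.015ms=2/3b
2) 597.015ms=2/3b +597.015ms=2/3b
3) 1194.03ms=4/3b +447.761ms=1/2b
4) 1641.791ms=11/6b +149.254ms=1/6b
Σ=2b of 2 (67bpm 2/4) — PASS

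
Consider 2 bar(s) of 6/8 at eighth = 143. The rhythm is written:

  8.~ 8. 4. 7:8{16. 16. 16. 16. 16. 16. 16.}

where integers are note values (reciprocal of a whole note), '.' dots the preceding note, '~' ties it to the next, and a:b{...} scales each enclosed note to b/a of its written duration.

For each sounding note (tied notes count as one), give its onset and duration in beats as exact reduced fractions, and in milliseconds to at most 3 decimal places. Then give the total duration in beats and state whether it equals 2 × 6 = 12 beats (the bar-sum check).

1) 0.0ms=0b +1258.741ms=3b
2) 1258.741ms=3b +1258.741ms=3b
3) 2517.483ms=6b +359.64ms=6/7b
4) 2877.123ms=48/7b +359.64ms=6/7b
5) 3236.763ms=54/7b +359.64ms=6/7b
6) 3596.404ms=60/7b +359.64ms=6/7b
7) 3956.044ms=66/7b +359.64ms=6/7b
8) 4315.684ms=72/7b +359.64ms=6/7b
9) 4675.325ms=78/7b +359.64ms=6/7b
Σ=12b of 12 (143bpm 6/8) — PASS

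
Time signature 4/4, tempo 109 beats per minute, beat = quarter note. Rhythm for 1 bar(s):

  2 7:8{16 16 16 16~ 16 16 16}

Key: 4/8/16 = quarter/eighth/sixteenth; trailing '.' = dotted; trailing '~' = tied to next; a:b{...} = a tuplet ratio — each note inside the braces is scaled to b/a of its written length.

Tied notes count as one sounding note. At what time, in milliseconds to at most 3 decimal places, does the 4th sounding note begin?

note 4 onset = 18/7b = 1415.465ms

1. 0.0ms @ 0 + 1100.917ms (2)
2. 1100.917ms @ 2 + 157.274ms (2/7)
3. 1258.191ms @ 16/7 + 157.274ms (2/7)
4. 1415.465ms @ 18/7 + 157.274ms (2/7)
5. 1572.739ms @ 20/7 + 314.548ms (4/7)
6. 1887.287ms @ 24/7 + 157.274ms (2/7)
7. 2044.561ms @ 26/7 + 157.274ms (2/7)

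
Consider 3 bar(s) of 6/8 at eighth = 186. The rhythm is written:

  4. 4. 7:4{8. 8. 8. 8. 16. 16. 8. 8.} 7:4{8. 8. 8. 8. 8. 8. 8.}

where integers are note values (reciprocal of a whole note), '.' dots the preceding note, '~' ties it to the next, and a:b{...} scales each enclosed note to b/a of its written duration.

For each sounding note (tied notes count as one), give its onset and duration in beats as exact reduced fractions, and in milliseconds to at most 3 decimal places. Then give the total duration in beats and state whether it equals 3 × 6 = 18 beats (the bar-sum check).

1) 0.0ms=0b +967.742ms=3b
2) 967.742ms=3b +967.742ms=3b
3) 1935.484ms=6b +276.498ms=6/7b
4) 2211.982ms=48/7b +276.498ms=6/7b
5) 2488.479ms=54/7b +276.498ms=6/7b
6) 2764.977ms=60/7b +276.498ms=6/7b
7) 3041.475ms=66/7b +138.249ms=3/7b
8) 3179.724ms=69/7b +138.249ms=3/7b
9) 3317.972ms=72/7b +276.498ms=6/7b
10) 3594.47ms=78/7b +276.498ms=6/7b
11) 3870.968ms=12b +276.498ms=6/7b
12) 4147.465ms=90/7b +276.498ms=6/7b
13) 4423.963ms=96/7b +276.498ms=6/7b
14) 4700.461ms=102/7b +276.498ms=6/7b
15) 4976.959ms=108/7b +276.498ms=6/7b
16) 5253.456ms=114/7b +276.498ms=6/7b
17) 5529.954ms=120/7b +276.498ms=6/7b
Σ=18b of 18 (186bpm 6/8) — PASS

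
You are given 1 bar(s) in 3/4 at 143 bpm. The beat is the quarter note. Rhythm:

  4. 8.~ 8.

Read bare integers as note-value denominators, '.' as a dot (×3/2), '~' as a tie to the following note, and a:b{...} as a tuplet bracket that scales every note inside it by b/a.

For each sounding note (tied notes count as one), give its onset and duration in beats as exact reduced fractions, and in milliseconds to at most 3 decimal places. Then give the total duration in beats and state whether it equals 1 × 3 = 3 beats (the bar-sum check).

1) 0.0ms=0b +629.371ms=3/2b
2) 629.371ms=3/2b +629.371ms=3/2b
Σ=3b of 3 (143bpm 3/4) — PASS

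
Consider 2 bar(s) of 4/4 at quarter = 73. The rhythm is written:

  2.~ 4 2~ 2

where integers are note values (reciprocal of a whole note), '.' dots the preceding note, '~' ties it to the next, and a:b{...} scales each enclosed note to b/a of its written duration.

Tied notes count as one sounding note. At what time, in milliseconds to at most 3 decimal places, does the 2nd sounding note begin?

note 2 onset = 4b = 3287.671ms

1. 0.0ms @ 0 + 3287.671ms (4)
2. 3287.671ms @ 4 + 3287.671ms (4)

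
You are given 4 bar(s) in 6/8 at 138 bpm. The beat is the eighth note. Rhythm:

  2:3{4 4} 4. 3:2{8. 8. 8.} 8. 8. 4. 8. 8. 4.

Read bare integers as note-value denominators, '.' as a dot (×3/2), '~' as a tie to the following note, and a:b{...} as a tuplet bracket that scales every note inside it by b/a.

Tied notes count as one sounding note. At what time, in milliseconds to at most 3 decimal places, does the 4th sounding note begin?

note 4 onset = 9b = 3913.043ms

1. 0.0ms @ 0 + 1304.348ms (3)
2. 1304.348ms @ 3 + 1304.348ms (3)
3. 2608.696ms @ 6 + 1304.348ms (3)
4. 3913.043ms @ 9 + 434.783ms (1)
5. 4347.826ms @ 10 + 434.783ms (1)
6. 4782.609ms @ 11 + 434.783ms (1)
7. 5217.391ms @ 12 + 652.174ms (3/2)
8. 5869.565ms @ 27/2 + 652.174ms (3/2)
9. 6521.739ms @ 15 + 1304.348ms (3)
10. 7826.087ms @ 18 + 652.174ms (3/2)
11. 8478.261ms @ 39/2 + 652.174ms (3/2)
12. 9130.435ms @ 21 + 1304.348ms (3)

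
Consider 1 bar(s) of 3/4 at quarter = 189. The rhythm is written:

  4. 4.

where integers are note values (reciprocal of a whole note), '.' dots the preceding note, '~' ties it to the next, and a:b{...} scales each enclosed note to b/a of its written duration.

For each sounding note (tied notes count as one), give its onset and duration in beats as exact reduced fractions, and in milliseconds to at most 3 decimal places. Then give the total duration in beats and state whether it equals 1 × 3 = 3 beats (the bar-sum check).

1) 0.0ms=0b +476.19ms=3/2b
2) 476.19ms=3/2b +476.19ms=3/2b
Σ=3b of 3 (189bpm 3/4) — PASS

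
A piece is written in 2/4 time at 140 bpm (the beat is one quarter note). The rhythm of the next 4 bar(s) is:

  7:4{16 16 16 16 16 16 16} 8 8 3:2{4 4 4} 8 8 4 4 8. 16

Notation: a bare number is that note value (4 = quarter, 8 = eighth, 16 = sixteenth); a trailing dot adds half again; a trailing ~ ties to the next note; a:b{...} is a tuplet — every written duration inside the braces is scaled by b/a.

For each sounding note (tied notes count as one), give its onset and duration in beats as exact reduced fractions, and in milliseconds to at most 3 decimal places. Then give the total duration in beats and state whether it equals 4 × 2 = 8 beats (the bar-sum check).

1) 0.0ms=0b +61.224ms=1/7b
2) 61.224ms=1/7b +61.224ms=1/7b
3) 122.449ms=2/7b +61.224ms=1/7b
4) 183.673ms=3/7b +61.224ms=1/7b
5) 244.898ms=4/7b +61.224ms=1/7b
6) 306.122ms=5/7b +61.224ms=1/7b
7) 367.347ms=6/7b +61.224ms=1/7b
8) 428.571ms=1b +214.286ms=1/2b
9) 642.857ms=3/2b +214.286ms=1/2b
10) 857.143ms=2b +285.714ms=2/3b
11) 1142.857ms=8/3b +285.714ms=2/3b
12) 1428.571ms=10/3b +285.714ms=2/3b
13) 1714.286ms=4b +214.286ms=1/2b
14) 1928.571ms=9/2b +214.286ms=1/2b
15) 2142.857ms=5b +428.571ms=1b
16) 2571.429ms=6b +428.571ms=1b
17) 3000.0ms=7b +321.429ms=3/4b
18) 3321.429ms=31/4b +107.143ms=1/4b
Σ=8b of 8 (140bpm 2/4) — PASS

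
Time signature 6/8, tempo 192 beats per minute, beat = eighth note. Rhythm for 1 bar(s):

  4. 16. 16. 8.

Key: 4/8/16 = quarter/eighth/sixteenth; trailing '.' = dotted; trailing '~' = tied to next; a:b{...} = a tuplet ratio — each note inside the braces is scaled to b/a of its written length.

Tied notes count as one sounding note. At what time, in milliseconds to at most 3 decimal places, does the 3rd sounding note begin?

note 3 onset = 15/4b = 1171.875ms

1. 0.0ms @ 0 + 937.5ms (3)
2. 937.5ms @ 3 + 234.375ms (3/4)
3. 1171.875ms @ 15/4 + 234.375ms (3/4)
4. 1406.25ms @ 9/2 + 468.75ms (3/2)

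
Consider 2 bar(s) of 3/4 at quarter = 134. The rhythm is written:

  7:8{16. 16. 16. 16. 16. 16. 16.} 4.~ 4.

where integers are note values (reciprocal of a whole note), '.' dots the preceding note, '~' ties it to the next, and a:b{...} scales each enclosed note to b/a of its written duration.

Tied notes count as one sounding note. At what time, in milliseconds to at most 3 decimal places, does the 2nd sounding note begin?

note 2 onset = 3/7b = 191.898ms

1. 0.0ms @ 0 + 191.898ms (3/7)
2. 191.898ms @ 3/7 + 191.898ms (3/7)
3. 383.795ms @ 6/7 + 191.898ms (3/7)
4. 575.693ms @ 9/7 + 191.898ms (3/7)
5. 767.591ms @ 12/7 + 191.898ms (3/7)
6. 959.488ms @ 15/7 + 191.898ms (3/7)
7. 1151.386ms @ 18/7 + 191.898ms (3/7)
8. 1343.284ms @ 3 + 1343.284ms (3)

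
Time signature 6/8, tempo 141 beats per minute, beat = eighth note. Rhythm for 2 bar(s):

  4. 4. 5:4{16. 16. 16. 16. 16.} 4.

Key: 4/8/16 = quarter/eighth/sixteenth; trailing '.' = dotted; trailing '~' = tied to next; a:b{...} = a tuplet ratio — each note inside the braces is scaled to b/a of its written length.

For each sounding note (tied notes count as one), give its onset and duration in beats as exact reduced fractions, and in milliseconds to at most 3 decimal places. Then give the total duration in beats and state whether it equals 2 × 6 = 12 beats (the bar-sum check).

1) 0.0ms=0b +1276.596ms=3b
2) 1276.596ms=3b +1276.596ms=3b
3) 2553.191ms=6b +255.319ms=3/5b
4) 2808.511ms=33/5b +255.319ms=3/5b
5) 3063.83ms=36/5b +255.319ms=3/5b
6) 3319.149ms=39/5b +255.319ms=3/5b
7) 3574.468ms=42/5b +255.319ms=3/5b
8) 3829.787ms=9b +1276.596ms=3b
Σ=12b of 12 (141bpm 6/8) — PASS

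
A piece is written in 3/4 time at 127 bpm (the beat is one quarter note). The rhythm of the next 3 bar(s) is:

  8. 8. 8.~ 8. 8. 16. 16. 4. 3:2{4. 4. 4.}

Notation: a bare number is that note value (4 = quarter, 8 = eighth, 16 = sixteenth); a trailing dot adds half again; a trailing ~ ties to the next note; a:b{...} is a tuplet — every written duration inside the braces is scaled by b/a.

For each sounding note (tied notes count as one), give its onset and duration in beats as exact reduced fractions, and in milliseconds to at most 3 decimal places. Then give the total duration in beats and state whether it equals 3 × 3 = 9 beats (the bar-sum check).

1) 0.0ms=0b +354.331ms=3/4b
2) 354.331ms=3/4b +354.331ms=3/4b
3) 708.661ms=3/2b +708.661ms=3/2b
4) 1417.323ms=3b +354.331ms=3/4b
5) 1771.654ms=15/4b +177.165ms=3/8b
6) 1948.819ms=33/8b +177.165ms=3/8b
7) 2125.984ms=9/2b +708.661ms=3/2b
8) 2834.646ms=6b +472.441ms=1b
9) 3307.087ms=7b +472.441ms=1b
10) 3779.528ms=8b +472.441ms=1b
Σ=9b of 9 (127bpm 3/4) — PASS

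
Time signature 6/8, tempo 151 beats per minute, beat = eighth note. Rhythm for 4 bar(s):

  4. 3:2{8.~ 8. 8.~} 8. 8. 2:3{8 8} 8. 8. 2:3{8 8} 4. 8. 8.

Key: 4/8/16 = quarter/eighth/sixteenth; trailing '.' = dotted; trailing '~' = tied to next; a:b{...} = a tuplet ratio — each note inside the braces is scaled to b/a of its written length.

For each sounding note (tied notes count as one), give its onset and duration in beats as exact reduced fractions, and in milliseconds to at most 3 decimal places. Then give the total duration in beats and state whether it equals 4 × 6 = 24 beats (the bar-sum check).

1) 0.0ms=0b +1192.053ms=3b
2) 1192.053ms=3b +794.702ms=2b
3) 1986.755ms=5b +993.377ms=5/2b
4) 2980.132ms=15/2b +596.026ms=3/2b
5) 3576.159ms=9b +596.026ms=3/2b
6) 4172.185ms=21/2b +596.026ms=3/2b
7) 4768.212ms=12b +596.026ms=3/2b
8) 5364.238ms=27/2b +596.026ms=3/2b
9) 5960.265ms=15b +596.026ms=3/2b
10) 6556.291ms=33/2b +596.026ms=3/2b
11) 7152.318ms=18b +1192.053ms=3b
12) 8344.371ms=21b +596.026ms=3/2b
13) 8940.397ms=45/2b +596.026ms=3/2b
Σ=24b of 24 (151bpm 6/8) — PASS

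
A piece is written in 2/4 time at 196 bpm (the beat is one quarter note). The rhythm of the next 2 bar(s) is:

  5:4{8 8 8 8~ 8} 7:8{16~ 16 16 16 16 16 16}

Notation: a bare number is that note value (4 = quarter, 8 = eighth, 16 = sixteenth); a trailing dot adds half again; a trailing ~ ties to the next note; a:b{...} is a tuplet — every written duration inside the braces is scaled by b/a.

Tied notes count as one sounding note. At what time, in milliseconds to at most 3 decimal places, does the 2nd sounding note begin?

1. 0.0ms @ 0 + 122.449ms (2/5)
2. 122.449ms @ 2/5 + 122.449ms (2/5)
3. 244.898ms @ 4/5 + 122.449ms (2/5)
4. 367.347ms @ 6/5 + 244.898ms (4/5)
5. 612.245ms @ 2 + 174.927ms (4/7)
6. 787.172ms @ 18/7 + 87.464ms (2/7)
7. 874.636ms @ 20/7 + 87.464ms (2/7)
8. 962.099ms @ 22/7 + 87.464ms (2/7)
9. 1049.563ms @ 24/7 + 87.464ms (2/7)
10. 1137.026ms @ 26/7 + 87.464ms (2/7)

note 2 onset = 2/5b = 122.449ms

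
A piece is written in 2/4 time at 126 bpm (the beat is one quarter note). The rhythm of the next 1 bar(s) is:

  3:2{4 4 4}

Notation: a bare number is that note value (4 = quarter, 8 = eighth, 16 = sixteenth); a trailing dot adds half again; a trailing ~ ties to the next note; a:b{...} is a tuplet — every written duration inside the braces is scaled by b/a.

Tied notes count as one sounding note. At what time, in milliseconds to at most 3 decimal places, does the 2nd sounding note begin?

1. 0.0ms @ 0 + 317.46ms (2/3)
2. 317.46ms @ 2/3 + 317.46ms (2/3)
3. 634.921ms @ 4/3 + 317.46ms (2/3)

note 2 onset = 2/3b = 317.46ms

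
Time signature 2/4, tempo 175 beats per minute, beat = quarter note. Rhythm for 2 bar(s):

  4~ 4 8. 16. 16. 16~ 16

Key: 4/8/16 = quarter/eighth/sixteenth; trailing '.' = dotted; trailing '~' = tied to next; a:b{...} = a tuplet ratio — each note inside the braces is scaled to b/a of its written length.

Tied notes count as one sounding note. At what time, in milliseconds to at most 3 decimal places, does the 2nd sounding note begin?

1. 0.0ms @ 0 + 685.714ms (2)
2. 685.714ms @ 2 + 257.143ms (3/4)
3. 942.857ms @ 11/4 + 128.571ms (3/8)
4. 1071.429ms @ 25/8 + 128.571ms (3/8)
5. 1200.0ms @ 7/2 + 171.429ms (1/2)

note 2 onset = 2b = 685.714ms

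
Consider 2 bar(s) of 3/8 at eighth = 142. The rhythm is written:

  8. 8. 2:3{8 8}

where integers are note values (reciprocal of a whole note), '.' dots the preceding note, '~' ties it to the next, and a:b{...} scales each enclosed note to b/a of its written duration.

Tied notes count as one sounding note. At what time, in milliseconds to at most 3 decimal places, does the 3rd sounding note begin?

note 3 onset = 3b = 1267.606ms

1. 0.0ms @ 0 + 633.803ms (3/2)
2. 633.803ms @ 3/2 + 633.803ms (3/2)
3. 1267.606ms @ 3 + 633.803ms (3/2)
4. 1901.408ms @ 9/2 + 633.803ms (3/2)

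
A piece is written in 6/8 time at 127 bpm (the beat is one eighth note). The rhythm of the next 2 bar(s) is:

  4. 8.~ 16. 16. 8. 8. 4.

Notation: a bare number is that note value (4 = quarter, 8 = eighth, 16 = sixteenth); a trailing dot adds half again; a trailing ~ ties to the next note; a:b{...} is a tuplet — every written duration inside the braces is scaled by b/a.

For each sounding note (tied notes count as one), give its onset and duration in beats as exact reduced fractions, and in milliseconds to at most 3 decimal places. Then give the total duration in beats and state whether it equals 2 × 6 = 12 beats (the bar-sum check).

1) 0.0ms=0b +1417.323ms=3b
2) 1417.323ms=3b +1062.992ms=9/4b
3) 2480.315ms=21/4b +354.331ms=3/4b
4) 2834.646ms=6b +708.661ms=3/2b
5) 3543.307ms=15/2b +708.661ms=3/2b
6) 4251.969ms=9b +1417.323ms=3b
Σ=12b of 12 (127bpm 6/8) — PASS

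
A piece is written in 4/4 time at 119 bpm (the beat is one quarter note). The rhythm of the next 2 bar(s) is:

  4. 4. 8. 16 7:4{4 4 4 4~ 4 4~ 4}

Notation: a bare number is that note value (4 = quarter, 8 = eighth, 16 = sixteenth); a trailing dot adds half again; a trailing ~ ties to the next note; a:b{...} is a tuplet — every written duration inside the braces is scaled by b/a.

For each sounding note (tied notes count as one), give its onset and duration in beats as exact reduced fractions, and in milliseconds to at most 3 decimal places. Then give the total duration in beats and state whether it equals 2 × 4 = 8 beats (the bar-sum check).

1) 0.0ms=0b +756.303ms=3/2b
2) 756.303ms=3/2b +756.303ms=3/2b
3) 1512.605ms=3b +378.151ms=3/4b
4) 1890.756ms=15/4b +126.05ms=1/4b
5) 2016.807ms=4b +288.115ms=4/7b
6) 2304.922ms=32/7b +288.115ms=4/7b
7) 2593.037ms=36/7b +288.115ms=4/7b
8) 2881.152ms=40/7b +576.23ms=8/7b
9) 3457.383ms=48/7b +576.23ms=8/7b
Σ=8b of 8 (119bpm 4/4) — PASS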